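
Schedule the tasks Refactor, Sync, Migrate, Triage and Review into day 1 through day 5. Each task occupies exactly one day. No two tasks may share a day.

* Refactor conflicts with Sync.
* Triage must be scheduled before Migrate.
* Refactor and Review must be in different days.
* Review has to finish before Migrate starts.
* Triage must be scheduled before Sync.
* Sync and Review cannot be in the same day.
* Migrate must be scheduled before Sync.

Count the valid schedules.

10

Splitting on Refactor: it can be day 1 (2), day 2 (2), day 3 (2), day 4 (2), day 5 (2). Listing each branch's schedules as (Sync, Migrate, Triage, Review) by day number:
Refactor=day 1: (5,4,2,3) (5,4,3,2) — 2.
Refactor=day 2: (5,4,1,3) (5,4,3,1) — 2.
Refactor=day 3: (5,4,1,2) (5,4,2,1) — 2.
Refactor=day 4: (5,3,1,2) (5,3,2,1) — 2.
Refactor=day 5: (4,3,1,2) (4,3,2,1) — 2.
Summing: 2 + 2 + 2 + 2 + 2 = 10.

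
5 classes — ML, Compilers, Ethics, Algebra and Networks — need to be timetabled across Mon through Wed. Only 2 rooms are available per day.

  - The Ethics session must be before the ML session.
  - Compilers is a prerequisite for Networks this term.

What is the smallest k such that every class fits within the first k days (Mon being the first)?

3

The precedence chain requires at least 2 distinct days.
With at most 2 per day and 5 classes, at least 3 days are needed.
3 works (last occupied day: Wed): for example Algebra in Wed; Ethics in Mon; Compilers in Mon; Networks in Tue; ML in Tue.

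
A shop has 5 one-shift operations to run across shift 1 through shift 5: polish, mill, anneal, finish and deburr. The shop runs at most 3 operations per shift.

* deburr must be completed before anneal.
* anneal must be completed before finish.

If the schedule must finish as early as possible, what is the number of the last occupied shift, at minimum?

The precedence chain requires at least 3 distinct shifts.
With at most 3 per shift and 5 operations, at least 2 shifts are needed.
3 works (last occupied shift: shift 3): for example mill=shift 1, polish=shift 1, deburr=shift 1, finish=shift 3, anneal=shift 2.

shift 3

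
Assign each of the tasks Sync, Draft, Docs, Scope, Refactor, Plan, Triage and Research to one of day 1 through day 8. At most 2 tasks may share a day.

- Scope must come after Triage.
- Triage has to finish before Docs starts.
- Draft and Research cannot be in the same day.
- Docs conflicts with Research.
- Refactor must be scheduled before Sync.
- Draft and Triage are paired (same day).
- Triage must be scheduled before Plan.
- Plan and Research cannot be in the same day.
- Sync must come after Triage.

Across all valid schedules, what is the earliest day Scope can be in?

day 2

Precedence pushes Scope to at least day 2.
Scope at day 2 is achievable: Refactor -> day 2, Plan -> day 4, Triage -> day 1, Scope -> day 2, Sync -> day 3, Research -> day 5, Docs -> day 3, Draft -> day 1.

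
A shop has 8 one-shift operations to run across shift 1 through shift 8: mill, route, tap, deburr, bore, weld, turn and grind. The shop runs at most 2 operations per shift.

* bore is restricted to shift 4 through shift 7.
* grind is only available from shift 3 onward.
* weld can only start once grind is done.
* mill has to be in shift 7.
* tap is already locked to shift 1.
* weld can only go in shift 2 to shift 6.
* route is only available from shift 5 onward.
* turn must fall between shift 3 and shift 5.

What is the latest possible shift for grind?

shift 5

Grind is available from shift 3; downstream work caps grind at shift 5.
grind at shift 5 is achievable: turn -> shift 3, weld -> shift 6, tap -> shift 1, grind -> shift 5, bore -> shift 4, mill -> shift 7, deburr -> shift 1, route -> shift 5.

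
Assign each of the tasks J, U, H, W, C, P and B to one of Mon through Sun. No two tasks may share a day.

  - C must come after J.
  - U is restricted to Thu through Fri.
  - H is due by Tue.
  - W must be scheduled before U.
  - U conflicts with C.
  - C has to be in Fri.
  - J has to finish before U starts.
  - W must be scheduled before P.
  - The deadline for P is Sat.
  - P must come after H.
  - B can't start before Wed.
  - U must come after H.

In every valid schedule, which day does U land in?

U's window is Thu–Fri.
C is fixed at Fri, and U can't share a day with C.
So U must be Thu.

Thu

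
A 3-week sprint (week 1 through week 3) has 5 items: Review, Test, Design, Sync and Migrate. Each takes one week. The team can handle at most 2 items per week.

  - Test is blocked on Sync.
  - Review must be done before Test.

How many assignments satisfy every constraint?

21

Splitting on Review: it can be week 1 (12), week 2 (9). Listing each branch's schedules as (Test, Design, Sync, Migrate) by week number:
Review=week 1: (2,2,1,3) (2,3,1,2) (2,3,1,3) (3,1,2,2) (3,1,2,3) (3,2,1,2) (3,2,1,3) (3,2,2,1) (3,2,2,3) (3,3,1,2) (3,3,2,1) (3,3,2,2) — 12.
Review=week 2: (3,1,1,2) (3,1,1,3) (3,1,2,1) (3,1,2,3) (3,2,1,1) (3,2,1,3) (3,3,1,1) (3,3,1,2) (3,3,2,1) — 9.
Summing: 12 + 9 = 21.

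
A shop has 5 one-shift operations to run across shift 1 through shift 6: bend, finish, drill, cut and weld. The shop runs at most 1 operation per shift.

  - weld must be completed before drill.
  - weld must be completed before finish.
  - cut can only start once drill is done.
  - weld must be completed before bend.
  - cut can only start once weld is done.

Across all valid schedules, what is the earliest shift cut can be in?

shift 3

Precedence pushes cut to at least shift 3.
cut at shift 3 is achievable: cut=shift 3, weld=shift 1, drill=shift 2, bend=shift 4, finish=shift 5.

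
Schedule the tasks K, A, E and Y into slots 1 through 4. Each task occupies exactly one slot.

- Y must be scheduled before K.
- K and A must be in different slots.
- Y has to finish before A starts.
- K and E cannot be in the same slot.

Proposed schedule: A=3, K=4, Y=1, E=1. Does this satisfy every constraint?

Yes, all constraints hold

K and E cannot be in the same slot — holds.
K and A must be in different slots — holds.
Y has to finish before A starts — holds.
Y must be scheduled before K — holds.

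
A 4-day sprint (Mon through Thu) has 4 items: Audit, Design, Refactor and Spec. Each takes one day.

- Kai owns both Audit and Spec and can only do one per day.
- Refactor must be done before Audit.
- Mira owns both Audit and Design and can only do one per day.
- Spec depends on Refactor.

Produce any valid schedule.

Spec -> Wed; Refactor -> Mon; Design -> Mon; Audit -> Tue

Checking: Refactor(Mon) before Audit(Tue); Refactor(Mon) before Spec(Wed); Audit(Tue) != Design(Mon); Audit(Tue) != Spec(Wed).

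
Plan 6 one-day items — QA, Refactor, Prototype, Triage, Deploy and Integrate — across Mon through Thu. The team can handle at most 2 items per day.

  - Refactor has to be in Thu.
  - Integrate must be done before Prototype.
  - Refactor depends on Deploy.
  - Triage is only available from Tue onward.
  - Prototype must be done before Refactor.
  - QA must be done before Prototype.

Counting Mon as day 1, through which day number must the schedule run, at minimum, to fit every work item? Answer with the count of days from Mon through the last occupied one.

4

The precedence chain requires at least 3 distinct days.
With at most 2 per day and 6 work items, at least 3 days are needed.
Refactor can't be placed before Thu — that is day 4 counting from Mon — so the schedule must run through at least 4 days.
4 works (last occupied day: Thu): for example Integrate in Mon; Refactor in Thu; Triage in Tue; QA in Mon; Deploy in Wed; Prototype in Tue.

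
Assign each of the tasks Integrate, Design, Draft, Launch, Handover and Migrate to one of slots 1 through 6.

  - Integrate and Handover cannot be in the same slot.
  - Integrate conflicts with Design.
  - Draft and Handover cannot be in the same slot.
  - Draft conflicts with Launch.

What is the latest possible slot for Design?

6

Design at 6 is achievable: Draft in 1, Design in 6, Handover in 2, Launch in 2, Migrate in 1, Integrate in 1.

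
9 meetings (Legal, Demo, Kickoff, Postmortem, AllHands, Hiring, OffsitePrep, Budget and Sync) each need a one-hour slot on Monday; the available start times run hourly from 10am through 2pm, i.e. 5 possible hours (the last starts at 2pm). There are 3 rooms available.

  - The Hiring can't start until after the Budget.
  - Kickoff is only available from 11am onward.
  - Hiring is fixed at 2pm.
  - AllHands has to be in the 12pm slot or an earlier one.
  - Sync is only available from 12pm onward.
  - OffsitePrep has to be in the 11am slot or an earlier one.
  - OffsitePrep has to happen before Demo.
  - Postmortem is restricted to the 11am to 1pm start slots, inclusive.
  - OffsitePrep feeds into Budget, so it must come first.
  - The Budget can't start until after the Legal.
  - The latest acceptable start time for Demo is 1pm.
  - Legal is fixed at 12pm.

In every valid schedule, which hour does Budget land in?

Legal is fixed at 12pm and must come before Budget, so Budget is at least 1pm.
Hiring is fixed at 2pm and must come after Budget, so Budget is at most 1pm.
So Budget must be 1pm.

1pm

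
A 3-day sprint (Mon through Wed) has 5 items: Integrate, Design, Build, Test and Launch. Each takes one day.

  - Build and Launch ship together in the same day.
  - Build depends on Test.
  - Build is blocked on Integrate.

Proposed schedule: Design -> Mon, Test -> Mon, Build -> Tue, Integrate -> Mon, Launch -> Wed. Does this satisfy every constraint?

Build is blocked on Integrate — holds.
Build and Launch ship together in the same day — violated.
Build depends on Test — holds.

No — it violates: Build and Launch ship together in the same day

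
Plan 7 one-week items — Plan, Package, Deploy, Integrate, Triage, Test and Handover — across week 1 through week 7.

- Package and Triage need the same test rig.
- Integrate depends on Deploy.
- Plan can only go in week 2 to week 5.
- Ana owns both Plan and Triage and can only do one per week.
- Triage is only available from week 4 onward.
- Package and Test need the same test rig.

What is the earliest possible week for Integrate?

Precedence pushes Integrate to at least week 2.
Integrate at week 2 is achievable: Plan in week 2; Triage in week 4; Package in week 1; Integrate in week 2; Deploy in week 1; Test in week 2; Handover in week 1.

week 2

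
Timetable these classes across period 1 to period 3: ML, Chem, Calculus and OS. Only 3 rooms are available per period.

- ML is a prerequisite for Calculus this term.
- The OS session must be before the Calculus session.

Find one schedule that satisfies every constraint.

Chem -> period 1, ML -> period 1, OS -> period 1, Calculus -> period 2

Checking: OS(period 1) before Calculus(period 2); ML(period 1) before Calculus(period 2); max 3 per period (cap 3).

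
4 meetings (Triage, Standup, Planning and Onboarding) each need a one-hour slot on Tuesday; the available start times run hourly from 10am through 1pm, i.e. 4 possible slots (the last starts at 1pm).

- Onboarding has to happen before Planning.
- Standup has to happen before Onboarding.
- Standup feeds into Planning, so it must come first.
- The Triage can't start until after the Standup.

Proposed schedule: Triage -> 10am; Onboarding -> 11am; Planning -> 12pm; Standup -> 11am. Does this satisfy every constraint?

No. The Triage can't start until after the Standup is not satisfied.

Standup has to happen before Onboarding — violated.
Onboarding has to happen before Planning — holds.
Standup feeds into Planning, so it must come first — holds.
The Triage can't start until after the Standup — violated.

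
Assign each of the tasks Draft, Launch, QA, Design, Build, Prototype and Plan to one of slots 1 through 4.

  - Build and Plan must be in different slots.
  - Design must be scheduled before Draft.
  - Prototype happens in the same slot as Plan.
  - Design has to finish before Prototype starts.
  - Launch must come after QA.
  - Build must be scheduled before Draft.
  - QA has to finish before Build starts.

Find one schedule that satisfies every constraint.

Plan=3, Build=2, Launch=2, QA=1, Design=1, Draft=3, Prototype=3

Checking: Build(2) before Draft(3); QA(1) before Build(2); Design(1) before Prototype(3); Design(1) before Draft(3); QA(1) before Launch(2); Build(2) != Plan(3); Prototype = Plan = 3.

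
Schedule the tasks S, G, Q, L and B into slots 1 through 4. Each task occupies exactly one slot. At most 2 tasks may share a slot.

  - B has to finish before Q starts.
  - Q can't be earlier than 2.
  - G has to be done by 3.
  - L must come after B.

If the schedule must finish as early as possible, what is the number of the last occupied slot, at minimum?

The precedence chain requires at least 2 distinct slots.
With at most 2 per slot and 5 tasks, at least 3 slots are needed.
3 works (last occupied slot: 3): for example B in 1, S in 1, L in 2, Q in 2, G in 3.

slot 3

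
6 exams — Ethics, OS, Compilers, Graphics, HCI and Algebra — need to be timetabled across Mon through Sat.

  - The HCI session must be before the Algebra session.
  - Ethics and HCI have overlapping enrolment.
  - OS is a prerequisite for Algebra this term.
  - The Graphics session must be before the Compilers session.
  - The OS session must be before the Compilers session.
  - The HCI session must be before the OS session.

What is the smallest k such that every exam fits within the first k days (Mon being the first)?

The precedence chain requires at least 3 distinct days.
3 works (last occupied day: Wed): for example Compilers -> Wed; OS -> Tue; Algebra -> Wed; Ethics -> Tue; HCI -> Mon; Graphics -> Mon.

3 days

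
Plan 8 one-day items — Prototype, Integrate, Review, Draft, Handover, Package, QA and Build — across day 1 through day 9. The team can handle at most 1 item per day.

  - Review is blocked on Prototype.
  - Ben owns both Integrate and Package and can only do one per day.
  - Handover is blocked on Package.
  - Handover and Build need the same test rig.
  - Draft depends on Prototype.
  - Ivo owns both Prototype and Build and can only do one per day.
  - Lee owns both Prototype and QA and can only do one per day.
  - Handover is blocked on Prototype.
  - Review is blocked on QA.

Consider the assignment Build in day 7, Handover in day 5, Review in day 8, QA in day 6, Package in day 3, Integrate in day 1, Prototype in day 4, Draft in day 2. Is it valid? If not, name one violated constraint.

Handover is blocked on Package — holds.
Lee owns both Prototype and QA and can only do one per day — holds.
Review is blocked on QA — holds.
Handover is blocked on Prototype — holds.
Ben owns both Integrate and Package and can only do one per day — holds.
Handover and Build need the same test rig — holds.
Draft depends on Prototype — violated.
The team can handle at most 1 item per day — holds.
Review is blocked on Prototype — holds.
Ivo owns both Prototype and Build and can only do one per day — holds.

Invalid. Draft depends on Prototype.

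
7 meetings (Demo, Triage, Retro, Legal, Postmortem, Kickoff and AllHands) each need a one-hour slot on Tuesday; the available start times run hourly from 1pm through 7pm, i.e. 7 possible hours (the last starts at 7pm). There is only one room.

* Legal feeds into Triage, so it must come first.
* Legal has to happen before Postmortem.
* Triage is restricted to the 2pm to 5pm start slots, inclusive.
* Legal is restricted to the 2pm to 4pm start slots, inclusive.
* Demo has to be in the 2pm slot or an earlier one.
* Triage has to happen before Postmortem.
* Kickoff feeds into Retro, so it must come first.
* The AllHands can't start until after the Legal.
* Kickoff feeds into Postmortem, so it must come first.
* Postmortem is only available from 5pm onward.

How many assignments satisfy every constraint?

Splitting on Demo: it can be 1pm (34), 2pm (12). Listing each branch's schedules as (Triage, Retro, Legal, Postmortem, Kickoff, AllHands):
Demo=1pm: (3pm,5pm,2pm,6pm,4pm,7pm) (3pm,5pm,2pm,7pm,4pm,6pm) (3pm,6pm,2pm,5pm,4pm,7pm) (3pm,6pm,2pm,7pm,4pm,5pm) (3pm,6pm,2pm,7pm,5pm,4pm) (3pm,7pm,2pm,5pm,4pm,6pm) (3pm,7pm,2pm,6pm,4pm,5pm) (3pm,7pm,2pm,6pm,5pm,4pm) (4pm,5pm,2pm,6pm,3pm,7pm) (4pm,5pm,2pm,7pm,3pm,6pm) (4pm,5pm,3pm,6pm,2pm,7pm) (4pm,5pm,3pm,7pm,2pm,6pm) (4pm,6pm,2pm,5pm,3pm,7pm) (4pm,6pm,2pm,7pm,3pm,5pm) (4pm,6pm,2pm,7pm,5pm,3pm) (4pm,6pm,3pm,5pm,2pm,7pm) (4pm,6pm,3pm,7pm,2pm,5pm) (4pm,7pm,2pm,5pm,3pm,6pm) (4pm,7pm,2pm,6pm,3pm,5pm) (4pm,7pm,2pm,6pm,5pm,3pm) (4pm,7pm,3pm,5pm,2pm,6pm) (4pm,7pm,3pm,6pm,2pm,5pm) (5pm,3pm,4pm,6pm,2pm,7pm) (5pm,3pm,4pm,7pm,2pm,6pm) (5pm,4pm,2pm,6pm,3pm,7pm) (5pm,4pm,2pm,7pm,3pm,6pm) (5pm,4pm,3pm,6pm,2pm,7pm) (5pm,4pm,3pm,7pm,2pm,6pm) (5pm,6pm,2pm,7pm,3pm,4pm) (5pm,6pm,2pm,7pm,4pm,3pm) (5pm,6pm,3pm,7pm,2pm,4pm) (5pm,7pm,2pm,6pm,3pm,4pm) (5pm,7pm,2pm,6pm,4pm,3pm) (5pm,7pm,3pm,6pm,2pm,4pm) — 34.
Demo=2pm: (4pm,5pm,3pm,6pm,1pm,7pm) (4pm,5pm,3pm,7pm,1pm,6pm) (4pm,6pm,3pm,5pm,1pm,7pm) (4pm,6pm,3pm,7pm,1pm,5pm) (4pm,7pm,3pm,5pm,1pm,6pm) (4pm,7pm,3pm,6pm,1pm,5pm) (5pm,3pm,4pm,6pm,1pm,7pm) (5pm,3pm,4pm,7pm,1pm,6pm) (5pm,4pm,3pm,6pm,1pm,7pm) (5pm,4pm,3pm,7pm,1pm,6pm) (5pm,6pm,3pm,7pm,1pm,4pm) (5pm,7pm,3pm,6pm,1pm,4pm) — 12.
Summing: 34 + 12 = 46.

46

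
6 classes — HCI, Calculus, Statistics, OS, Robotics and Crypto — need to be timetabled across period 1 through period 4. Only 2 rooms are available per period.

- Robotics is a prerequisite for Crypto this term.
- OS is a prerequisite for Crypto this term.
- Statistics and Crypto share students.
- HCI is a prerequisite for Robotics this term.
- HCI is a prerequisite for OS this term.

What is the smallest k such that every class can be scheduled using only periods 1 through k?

The precedence chain requires at least 3 distinct periods.
With at most 2 per period and 6 classes, at least 3 periods are needed.
3 works (last occupied period: period 3): for example Statistics in period 1; OS in period 2; Calculus in period 3; Robotics in period 2; Crypto in period 3; HCI in period 1.

3 periods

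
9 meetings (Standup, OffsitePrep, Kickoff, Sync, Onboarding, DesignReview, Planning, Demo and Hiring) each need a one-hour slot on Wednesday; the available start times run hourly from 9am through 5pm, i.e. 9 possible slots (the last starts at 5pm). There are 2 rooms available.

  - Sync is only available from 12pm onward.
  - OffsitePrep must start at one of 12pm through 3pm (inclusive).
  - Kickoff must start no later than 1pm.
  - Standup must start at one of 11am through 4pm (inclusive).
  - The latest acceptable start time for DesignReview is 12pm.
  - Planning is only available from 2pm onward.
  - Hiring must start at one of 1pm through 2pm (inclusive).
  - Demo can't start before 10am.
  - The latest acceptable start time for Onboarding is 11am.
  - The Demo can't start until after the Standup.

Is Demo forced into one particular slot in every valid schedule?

Demo can be 12pm (e.g. Demo=12pm, DesignReview=9am, Sync=1pm, Standup=11am, Onboarding=9am, OffsitePrep=12pm, Kickoff=10am, Hiring=1pm, Planning=2pm) or 1pm (e.g. DesignReview -> 9am; Planning -> 2pm; OffsitePrep -> 12pm; Hiring -> 1pm; Onboarding -> 9am; Sync -> 12pm; Demo -> 1pm; Standup -> 11am; Kickoff -> 10am).

No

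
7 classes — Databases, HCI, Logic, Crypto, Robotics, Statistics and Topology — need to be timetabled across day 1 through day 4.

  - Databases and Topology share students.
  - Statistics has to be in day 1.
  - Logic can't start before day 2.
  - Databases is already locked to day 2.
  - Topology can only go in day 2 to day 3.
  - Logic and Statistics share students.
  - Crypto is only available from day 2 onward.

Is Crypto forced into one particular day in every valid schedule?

Crypto can be day 2 (e.g. Topology -> day 3, HCI -> day 1, Crypto -> day 2, Robotics -> day 1, Databases -> day 2, Logic -> day 2, Statistics -> day 1) or day 3 (e.g. Topology=day 3, Statistics=day 1, Logic=day 2, Crypto=day 3, HCI=day 1, Robotics=day 1, Databases=day 2).

No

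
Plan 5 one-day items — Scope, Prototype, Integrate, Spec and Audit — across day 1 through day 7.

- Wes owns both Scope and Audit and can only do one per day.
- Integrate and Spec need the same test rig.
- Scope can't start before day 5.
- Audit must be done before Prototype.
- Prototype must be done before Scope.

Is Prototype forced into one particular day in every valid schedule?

Prototype can be day 2 (e.g. Spec=day 2; Prototype=day 2; Audit=day 1; Integrate=day 1; Scope=day 5) or day 3 (e.g. Spec=day 2; Scope=day 5; Prototype=day 3; Integrate=day 1; Audit=day 1).

No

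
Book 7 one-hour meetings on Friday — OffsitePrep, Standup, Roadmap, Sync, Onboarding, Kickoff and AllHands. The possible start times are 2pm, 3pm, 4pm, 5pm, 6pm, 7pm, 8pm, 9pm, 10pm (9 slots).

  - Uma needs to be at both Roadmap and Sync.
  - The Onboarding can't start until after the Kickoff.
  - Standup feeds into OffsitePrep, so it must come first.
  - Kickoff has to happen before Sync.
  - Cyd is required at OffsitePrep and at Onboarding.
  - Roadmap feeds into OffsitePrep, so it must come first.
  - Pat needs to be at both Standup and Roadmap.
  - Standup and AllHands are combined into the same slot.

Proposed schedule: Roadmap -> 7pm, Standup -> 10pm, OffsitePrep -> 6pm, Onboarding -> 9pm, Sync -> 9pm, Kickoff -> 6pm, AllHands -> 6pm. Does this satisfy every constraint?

Invalid. Standup feeds into OffsitePrep, so it must come first.

Standup feeds into OffsitePrep, so it must come first — violated.
Pat needs to be at both Standup and Roadmap — holds.
Standup and AllHands are combined into the same slot — violated.
The Onboarding can't start until after the Kickoff — holds.
Roadmap feeds into OffsitePrep, so it must come first — violated.
Cyd is required at OffsitePrep and at Onboarding — holds.
Kickoff has to happen before Sync — holds.
Uma needs to be at both Roadmap and Sync — holds.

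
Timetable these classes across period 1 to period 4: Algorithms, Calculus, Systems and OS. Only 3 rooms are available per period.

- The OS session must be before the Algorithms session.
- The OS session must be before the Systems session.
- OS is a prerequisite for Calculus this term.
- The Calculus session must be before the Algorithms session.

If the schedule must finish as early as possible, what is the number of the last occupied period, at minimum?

period 3

The precedence chain requires at least 3 distinct periods.
With at most 3 per period and 4 classes, at least 2 periods are needed.
3 works (last occupied period: period 3): for example Calculus -> period 2; Algorithms -> period 3; Systems -> period 2; OS -> period 1.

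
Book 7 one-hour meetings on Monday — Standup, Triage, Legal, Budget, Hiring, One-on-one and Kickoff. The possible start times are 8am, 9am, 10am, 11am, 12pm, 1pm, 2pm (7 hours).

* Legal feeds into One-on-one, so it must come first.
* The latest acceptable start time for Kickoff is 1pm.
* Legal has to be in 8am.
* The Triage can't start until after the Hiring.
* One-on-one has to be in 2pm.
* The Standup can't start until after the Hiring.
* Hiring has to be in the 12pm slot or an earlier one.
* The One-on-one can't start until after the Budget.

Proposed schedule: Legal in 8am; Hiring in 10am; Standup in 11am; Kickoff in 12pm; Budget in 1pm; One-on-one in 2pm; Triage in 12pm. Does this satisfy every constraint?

Yes

Hiring has to be in the 12pm slot or an earlier one — holds.
Legal has to be in 8am — holds.
The One-on-one can't start until after the Budget — holds.
Legal feeds into One-on-one, so it must come first — holds.
The latest acceptable start time for Kickoff is 1pm — holds.
The Standup can't start until after the Hiring — holds.
One-on-one has to be in 2pm — holds.
The Triage can't start until after the Hiring — holds.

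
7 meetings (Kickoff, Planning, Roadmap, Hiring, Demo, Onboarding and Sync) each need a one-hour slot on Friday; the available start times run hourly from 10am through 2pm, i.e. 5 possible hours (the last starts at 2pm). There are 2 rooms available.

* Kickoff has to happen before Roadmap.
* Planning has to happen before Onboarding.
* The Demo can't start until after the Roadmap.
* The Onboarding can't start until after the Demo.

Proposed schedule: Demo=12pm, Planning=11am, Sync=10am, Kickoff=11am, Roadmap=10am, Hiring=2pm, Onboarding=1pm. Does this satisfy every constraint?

Kickoff has to happen before Roadmap — violated.
Planning has to happen before Onboarding — holds.
The Demo can't start until after the Roadmap — holds.
There are 2 rooms available — holds.
The Onboarding can't start until after the Demo — holds.

Invalid. Kickoff has to happen before Roadmap.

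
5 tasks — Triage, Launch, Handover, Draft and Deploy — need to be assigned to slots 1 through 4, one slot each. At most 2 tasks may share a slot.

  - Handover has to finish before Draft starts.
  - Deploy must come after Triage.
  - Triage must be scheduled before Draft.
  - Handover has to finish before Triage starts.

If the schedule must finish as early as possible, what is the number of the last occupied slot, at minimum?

The precedence chain requires at least 3 distinct slots.
With at most 2 per slot and 5 tasks, at least 3 slots are needed.
3 works (last occupied slot: 3): for example Draft -> 3; Deploy -> 3; Handover -> 1; Launch -> 1; Triage -> 2.

3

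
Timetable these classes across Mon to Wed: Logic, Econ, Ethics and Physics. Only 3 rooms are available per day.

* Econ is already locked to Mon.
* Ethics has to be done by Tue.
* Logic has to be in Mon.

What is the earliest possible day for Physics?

Mon

Physics at Mon is achievable: Logic=Mon, Physics=Mon, Econ=Mon, Ethics=Tue.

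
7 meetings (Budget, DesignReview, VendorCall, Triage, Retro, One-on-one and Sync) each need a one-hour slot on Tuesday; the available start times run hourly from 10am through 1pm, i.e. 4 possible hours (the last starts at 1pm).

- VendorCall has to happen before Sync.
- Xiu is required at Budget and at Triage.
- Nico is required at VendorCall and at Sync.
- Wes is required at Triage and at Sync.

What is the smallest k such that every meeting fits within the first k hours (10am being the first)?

The precedence chain requires at least 2 distinct hours.
2 works (last occupied hour: 11am): for example Budget=11am, Sync=11am, One-on-one=10am, Retro=10am, Triage=10am, DesignReview=10am, VendorCall=10am.

2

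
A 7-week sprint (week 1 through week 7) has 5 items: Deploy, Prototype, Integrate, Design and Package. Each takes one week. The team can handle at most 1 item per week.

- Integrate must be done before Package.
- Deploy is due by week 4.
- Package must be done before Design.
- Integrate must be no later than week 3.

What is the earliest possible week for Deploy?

Deploy's own window allows nothing later than week 4.
Deploy at week 1 is achievable: Prototype in week 5, Deploy in week 1, Integrate in week 2, Design in week 4, Package in week 3.

week 1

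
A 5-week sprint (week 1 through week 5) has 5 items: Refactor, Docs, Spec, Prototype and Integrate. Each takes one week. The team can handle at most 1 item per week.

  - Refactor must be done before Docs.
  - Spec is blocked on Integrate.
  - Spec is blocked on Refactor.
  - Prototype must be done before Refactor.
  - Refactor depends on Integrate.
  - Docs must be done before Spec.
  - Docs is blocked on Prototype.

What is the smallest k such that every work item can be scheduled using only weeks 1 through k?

The precedence chain requires at least 4 distinct weeks.
With at most 1 per week and 5 work items, at least 5 weeks are needed.
5 works (last occupied week: week 5): for example Prototype in week 1; Integrate in week 2; Spec in week 5; Refactor in week 3; Docs in week 4.

5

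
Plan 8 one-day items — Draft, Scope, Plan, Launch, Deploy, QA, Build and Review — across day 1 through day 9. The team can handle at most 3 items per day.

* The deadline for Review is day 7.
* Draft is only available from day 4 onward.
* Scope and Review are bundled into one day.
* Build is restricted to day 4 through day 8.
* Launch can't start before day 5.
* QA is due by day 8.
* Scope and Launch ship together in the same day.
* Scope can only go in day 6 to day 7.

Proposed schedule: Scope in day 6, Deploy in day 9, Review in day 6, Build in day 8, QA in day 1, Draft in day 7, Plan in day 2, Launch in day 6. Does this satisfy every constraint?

QA is due by day 8 — holds.
The team can handle at most 3 items per day — holds.
The deadline for Review is day 7 — holds.
Launch can't start before day 5 — holds.
Build is restricted to day 4 through day 8 — holds.
Scope can only go in day 6 to day 7 — holds.
Draft is only available from day 4 onward — holds.
Scope and Launch ship together in the same day — holds.
Scope and Review are bundled into one day — holds.

Valid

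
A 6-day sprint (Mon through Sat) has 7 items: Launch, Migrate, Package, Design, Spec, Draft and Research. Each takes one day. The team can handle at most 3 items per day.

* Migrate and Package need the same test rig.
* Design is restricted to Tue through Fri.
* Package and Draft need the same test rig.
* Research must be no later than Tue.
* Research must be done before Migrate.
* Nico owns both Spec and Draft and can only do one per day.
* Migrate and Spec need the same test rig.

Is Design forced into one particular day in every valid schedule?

Design can be Tue (e.g. Spec -> Wed; Migrate -> Tue; Draft -> Tue; Design -> Tue; Launch -> Mon; Package -> Mon; Research -> Mon) or Wed (e.g. Launch -> Mon, Research -> Mon, Draft -> Tue, Migrate -> Tue, Spec -> Wed, Package -> Mon, Design -> Wed).

No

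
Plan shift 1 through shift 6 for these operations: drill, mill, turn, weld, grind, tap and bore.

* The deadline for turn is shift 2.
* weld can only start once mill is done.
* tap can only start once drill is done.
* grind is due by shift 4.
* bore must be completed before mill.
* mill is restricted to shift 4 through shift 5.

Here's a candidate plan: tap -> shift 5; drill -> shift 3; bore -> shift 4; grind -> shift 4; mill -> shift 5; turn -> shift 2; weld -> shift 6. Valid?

Yes, all constraints hold

tap can only start once drill is done — holds.
bore must be completed before mill — holds.
The deadline for turn is shift 2 — holds.
mill is restricted to shift 4 through shift 5 — holds.
grind is due by shift 4 — holds.
weld can only start once mill is done — holds.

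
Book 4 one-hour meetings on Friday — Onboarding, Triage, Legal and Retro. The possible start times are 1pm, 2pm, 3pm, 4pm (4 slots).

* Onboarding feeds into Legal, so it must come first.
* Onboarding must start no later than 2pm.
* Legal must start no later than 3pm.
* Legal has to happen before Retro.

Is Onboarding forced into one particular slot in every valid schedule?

Onboarding can be 1pm (e.g. Retro=3pm, Onboarding=1pm, Triage=1pm, Legal=2pm) or 2pm (e.g. Legal=3pm, Retro=4pm, Onboarding=2pm, Triage=1pm).

No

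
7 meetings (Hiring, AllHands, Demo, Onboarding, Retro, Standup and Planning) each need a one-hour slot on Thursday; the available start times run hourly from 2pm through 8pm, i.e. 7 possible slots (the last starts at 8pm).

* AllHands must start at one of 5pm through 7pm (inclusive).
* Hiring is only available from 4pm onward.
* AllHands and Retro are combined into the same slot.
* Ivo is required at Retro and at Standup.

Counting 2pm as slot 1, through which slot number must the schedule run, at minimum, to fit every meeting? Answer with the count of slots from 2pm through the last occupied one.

4 slots

AllHands can't be placed before 5pm — that is slot 4 counting from 2pm — so the schedule must run through at least 4 slots.
4 works (last occupied slot: 5pm): for example Demo in 2pm; Retro in 5pm; Onboarding in 2pm; Planning in 2pm; Hiring in 4pm; Standup in 2pm; AllHands in 5pm.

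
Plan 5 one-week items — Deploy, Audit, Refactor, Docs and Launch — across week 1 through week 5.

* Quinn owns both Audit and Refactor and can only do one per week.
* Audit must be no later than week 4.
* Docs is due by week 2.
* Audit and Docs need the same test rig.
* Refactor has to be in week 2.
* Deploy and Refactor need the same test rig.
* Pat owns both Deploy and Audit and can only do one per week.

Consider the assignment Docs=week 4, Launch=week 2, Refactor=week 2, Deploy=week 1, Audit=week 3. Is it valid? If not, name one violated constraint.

Deploy and Refactor need the same test rig — holds.
Audit and Docs need the same test rig — holds.
Docs is due by week 2 — violated.
Pat owns both Deploy and Audit and can only do one per week — holds.
Audit must be no later than week 4 — holds.
Refactor has to be in week 2 — holds.
Quinn owns both Audit and Refactor and can only do one per week — holds.

No. Docs is due by week 2 is not satisfied.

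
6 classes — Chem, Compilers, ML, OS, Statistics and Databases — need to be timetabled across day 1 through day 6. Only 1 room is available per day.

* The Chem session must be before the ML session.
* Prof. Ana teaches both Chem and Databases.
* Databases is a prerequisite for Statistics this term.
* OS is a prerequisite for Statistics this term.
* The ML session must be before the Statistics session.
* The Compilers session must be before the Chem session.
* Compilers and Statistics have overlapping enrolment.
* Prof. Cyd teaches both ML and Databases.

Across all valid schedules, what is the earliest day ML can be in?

day 3

Precedence pushes ML to at least day 3; downstream work caps ML at day 5.
ML at day 3 is achievable: Databases=day 5, Chem=day 2, ML=day 3, Compilers=day 1, OS=day 4, Statistics=day 6.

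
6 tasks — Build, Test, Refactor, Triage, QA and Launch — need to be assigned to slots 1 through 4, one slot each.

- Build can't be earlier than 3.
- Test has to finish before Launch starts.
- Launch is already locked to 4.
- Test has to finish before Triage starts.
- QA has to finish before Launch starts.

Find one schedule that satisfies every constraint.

Launch -> 4; QA -> 1; Build -> 3; Triage -> 2; Refactor -> 1; Test -> 1

Checking: Test(1) before Triage(2); QA(1) before Launch(4); Test(1) before Launch(4); Launch=4 in [4,4]; Build=3 in [3,4].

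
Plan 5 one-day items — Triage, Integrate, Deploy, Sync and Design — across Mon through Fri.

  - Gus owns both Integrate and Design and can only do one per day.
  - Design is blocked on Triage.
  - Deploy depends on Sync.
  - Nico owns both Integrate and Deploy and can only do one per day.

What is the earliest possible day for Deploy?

Tue

Precedence pushes Deploy to at least Tue.
Deploy at Tue is achievable: Deploy in Tue, Integrate in Mon, Design in Tue, Sync in Mon, Triage in Mon.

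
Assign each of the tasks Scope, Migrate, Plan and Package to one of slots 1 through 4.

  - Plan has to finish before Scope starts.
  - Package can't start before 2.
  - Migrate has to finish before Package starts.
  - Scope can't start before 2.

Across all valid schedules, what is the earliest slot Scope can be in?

2

Scope is available from 2.
Scope at 2 is achievable: Migrate -> 1, Plan -> 1, Package -> 2, Scope -> 2.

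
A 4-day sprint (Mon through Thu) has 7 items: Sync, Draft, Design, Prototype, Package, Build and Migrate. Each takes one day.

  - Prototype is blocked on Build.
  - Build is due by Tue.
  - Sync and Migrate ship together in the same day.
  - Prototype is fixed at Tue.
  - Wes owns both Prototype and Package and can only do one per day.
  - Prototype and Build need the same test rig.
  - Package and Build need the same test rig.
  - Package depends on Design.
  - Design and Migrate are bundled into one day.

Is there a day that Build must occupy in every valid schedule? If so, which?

Build's window is Mon–Tue.
Prototype is fixed at Tue, and Build can't share a day with Prototype.
So Build must be Mon.

Mon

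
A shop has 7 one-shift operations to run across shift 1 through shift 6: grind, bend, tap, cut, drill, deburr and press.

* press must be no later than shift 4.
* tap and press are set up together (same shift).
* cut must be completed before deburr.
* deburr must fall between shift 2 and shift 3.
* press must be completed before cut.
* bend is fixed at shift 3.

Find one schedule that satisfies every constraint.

press -> shift 1; cut -> shift 2; grind -> shift 1; bend -> shift 3; deburr -> shift 3; drill -> shift 1; tap -> shift 1

Checking: cut(shift 2) before deburr(shift 3); press(shift 1) before cut(shift 2); tap = press = shift 1; bend=shift 3 in [shift 3,shift 3]; deburr=shift 3 in [shift 2,shift 3]; press=shift 1 in [shift 1,shift 4].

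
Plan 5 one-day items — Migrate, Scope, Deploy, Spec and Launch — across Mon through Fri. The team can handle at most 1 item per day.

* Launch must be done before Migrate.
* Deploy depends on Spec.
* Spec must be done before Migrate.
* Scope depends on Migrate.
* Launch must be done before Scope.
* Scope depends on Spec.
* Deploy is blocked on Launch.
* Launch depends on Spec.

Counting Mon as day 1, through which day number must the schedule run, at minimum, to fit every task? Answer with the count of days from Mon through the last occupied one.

5

The precedence chain requires at least 4 distinct days.
With at most 1 per day and 5 tasks, at least 5 days are needed.
5 works (last occupied day: Fri): for example Scope in Thu, Deploy in Fri, Launch in Tue, Migrate in Wed, Spec in Mon.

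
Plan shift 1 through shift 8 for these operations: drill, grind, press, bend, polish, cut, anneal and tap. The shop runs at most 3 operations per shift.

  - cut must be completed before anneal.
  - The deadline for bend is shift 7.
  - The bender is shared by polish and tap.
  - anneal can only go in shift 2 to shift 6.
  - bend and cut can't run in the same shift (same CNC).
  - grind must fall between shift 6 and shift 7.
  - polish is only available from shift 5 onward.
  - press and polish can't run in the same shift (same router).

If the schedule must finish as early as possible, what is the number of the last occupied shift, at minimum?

shift 6

The precedence chain requires at least 2 distinct shifts.
With at most 3 per shift and 8 operations, at least 3 shifts are needed.
grind can't be placed before shift 6, so the schedule must run through at least shift 6.
6 works (last occupied shift: shift 6): for example anneal in shift 2, drill in shift 1, press in shift 1, cut in shift 1, bend in shift 2, tap in shift 2, grind in shift 6, polish in shift 5.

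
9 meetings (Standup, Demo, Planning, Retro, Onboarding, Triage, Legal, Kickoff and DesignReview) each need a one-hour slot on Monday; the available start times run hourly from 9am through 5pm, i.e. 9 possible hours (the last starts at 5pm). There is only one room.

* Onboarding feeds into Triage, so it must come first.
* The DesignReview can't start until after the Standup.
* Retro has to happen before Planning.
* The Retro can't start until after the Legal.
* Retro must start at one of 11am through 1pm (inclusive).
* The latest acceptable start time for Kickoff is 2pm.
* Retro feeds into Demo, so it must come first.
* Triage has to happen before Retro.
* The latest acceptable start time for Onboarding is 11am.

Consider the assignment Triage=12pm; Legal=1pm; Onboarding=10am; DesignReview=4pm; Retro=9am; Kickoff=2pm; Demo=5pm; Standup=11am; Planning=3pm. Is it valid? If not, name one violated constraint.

Invalid. The Retro can't start until after the Legal.

Retro must start at one of 11am through 1pm (inclusive) — violated.
The Retro can't start until after the Legal — violated.
The DesignReview can't start until after the Standup — holds.
There is only one room — holds.
Retro has to happen before Planning — holds.
Retro feeds into Demo, so it must come first — holds.
Onboarding feeds into Triage, so it must come first — holds.
The latest acceptable start time for Onboarding is 11am — holds.
The latest acceptable start time for Kickoff is 2pm — holds.
Triage has to happen before Retro — violated.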